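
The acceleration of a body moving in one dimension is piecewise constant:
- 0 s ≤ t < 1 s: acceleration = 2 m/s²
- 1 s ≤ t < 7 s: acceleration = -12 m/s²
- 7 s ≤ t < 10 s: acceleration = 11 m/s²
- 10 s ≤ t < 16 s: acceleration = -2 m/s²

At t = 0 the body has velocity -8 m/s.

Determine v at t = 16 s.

-57 m/s

Δv equals the area under the a-t graph; then v = v₀ + Δv.
0–1 s: 2 × 1 = 2 m/s
1–7 s: -12 × 6 = -72 m/s
7–10 s: 11 × 3 = 33 m/s
10–16 s: -2 × 6 = -12 m/s
Δv = -49 m/s, so v(16) = -8 + (-49) = -57 m/s.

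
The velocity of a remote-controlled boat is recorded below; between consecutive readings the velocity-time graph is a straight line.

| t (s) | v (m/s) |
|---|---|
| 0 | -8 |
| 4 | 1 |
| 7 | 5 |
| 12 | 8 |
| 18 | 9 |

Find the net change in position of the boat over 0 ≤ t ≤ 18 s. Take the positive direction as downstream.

Net displacement equals the area under the velocity-time graph (areas below the axis count negative).
0–4 s: ½(-8 + 1)(4) = -14 m
4–7 s: ½(1 + 5)(3) = 9 m
7–12 s: ½(5 + 8)(5) = 32.5 m
12–18 s: ½(8 + 9)(6) = 51 m
Net displacement = 78.5 m

78.5 m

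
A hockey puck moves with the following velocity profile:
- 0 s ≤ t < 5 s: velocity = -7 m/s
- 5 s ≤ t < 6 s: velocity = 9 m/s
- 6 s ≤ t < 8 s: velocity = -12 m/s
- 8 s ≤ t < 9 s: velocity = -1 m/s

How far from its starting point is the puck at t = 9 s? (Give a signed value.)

-51 m

Displacement is the signed area under the v-t curve.
0–5 s: -7 × 5 = -35 m
5–6 s: 9 × 1 = 9 m
6–8 s: -12 × 2 = -24 m
8–9 s: -1 × 1 = -1 m
Net displacement = -51 m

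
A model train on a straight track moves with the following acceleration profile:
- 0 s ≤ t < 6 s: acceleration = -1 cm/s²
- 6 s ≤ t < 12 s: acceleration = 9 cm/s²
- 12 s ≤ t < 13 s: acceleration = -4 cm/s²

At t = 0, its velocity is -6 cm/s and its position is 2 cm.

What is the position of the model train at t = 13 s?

78 cm

On each constant-a segment, Δv = aΔt and Δx = v₀Δt + ½aΔt²; chain segment to segment.
0–6 s: v starts -6 cm/s; Δx = -6·6 + ½·-1·6² = -54 cm; v ends -12 cm/s.
6–12 s: v starts -12 cm/s; Δx = -12·6 + ½·9·6² = 90 cm; v ends 42 cm/s.
12–13 s: v starts 42 cm/s; Δx = 42·1 + ½·-4·1² = 40 cm; v ends 38 cm/s.
x(13) = 2 + Σ Δx = 78 cm.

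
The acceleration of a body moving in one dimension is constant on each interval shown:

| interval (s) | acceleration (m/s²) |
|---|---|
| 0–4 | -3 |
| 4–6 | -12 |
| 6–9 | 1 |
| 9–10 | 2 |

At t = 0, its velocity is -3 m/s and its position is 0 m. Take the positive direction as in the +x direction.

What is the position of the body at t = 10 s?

On each constant-a segment, Δv = aΔt and Δx = v₀Δt + ½aΔt²; chain segment to segment.
0–4 s: v starts -3 m/s; Δx = -3·4 + ½·-3·4² = -36 m; v ends -15 m/s.
4–6 s: v starts -15 m/s; Δx = -15·2 + ½·-12·2² = -54 m; v ends -39 m/s.
6–9 s: v starts -39 m/s; Δx = -39·3 + ½·1·3² = -112.5 m; v ends -36 m/s.
9–10 s: v starts -36 m/s; Δx = -36·1 + ½·2·1² = -35 m; v ends -34 m/s.
x(10) = 0 + Σ Δx = -237.5 m.

-237.5 m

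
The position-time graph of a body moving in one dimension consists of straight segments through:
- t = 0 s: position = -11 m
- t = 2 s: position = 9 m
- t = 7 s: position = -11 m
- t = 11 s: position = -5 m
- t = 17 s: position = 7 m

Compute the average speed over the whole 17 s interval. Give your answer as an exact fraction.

Average speed = (total path length)/(elapsed time); on a piecewise-linear x-t graph the path length is Σ|Δx|.
0–2 s: |Δx| = |9 − -11| = 20 m
2–7 s: |Δx| = |-11 − 9| = 20 m
7–11 s: |Δx| = |-5 − -11| = 6 m
11–17 s: |Δx| = |7 − -5| = 12 m
Total path = 58 m; average speed = 58/17 = 58/17 m/s.

58/17 m/s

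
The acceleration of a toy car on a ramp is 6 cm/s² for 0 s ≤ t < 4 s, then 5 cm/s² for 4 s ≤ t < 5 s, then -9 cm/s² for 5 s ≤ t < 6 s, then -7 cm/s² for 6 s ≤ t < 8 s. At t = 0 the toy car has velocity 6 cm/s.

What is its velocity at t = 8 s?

Δv equals the area under the a-t graph; then v = v₀ + Δv.
0–4 s: 6 × 4 = 24 cm/s
4–5 s: 5 × 1 = 5 cm/s
5–6 s: -9 × 1 = -9 cm/s
6–8 s: -7 × 2 = -14 cm/s
Δv = 6 cm/s, so v(8) = 6 + (6) = 12 cm/s.

12 cm/s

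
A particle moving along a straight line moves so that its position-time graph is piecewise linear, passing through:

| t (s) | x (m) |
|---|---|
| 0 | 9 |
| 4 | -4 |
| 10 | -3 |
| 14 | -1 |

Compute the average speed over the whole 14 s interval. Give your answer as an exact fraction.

8/7 m/s

Average speed = (total path length)/(elapsed time); on a piecewise-linear x-t graph the path length is Σ|Δx|.
0–4 s: |Δx| = |-4 − 9| = 13 m
4–10 s: |Δx| = |-3 − -4| = 1 m
10–14 s: |Δx| = |-1 − -3| = 2 m
Total path = 16 m; average speed = 16/14 = 8/7 m/s.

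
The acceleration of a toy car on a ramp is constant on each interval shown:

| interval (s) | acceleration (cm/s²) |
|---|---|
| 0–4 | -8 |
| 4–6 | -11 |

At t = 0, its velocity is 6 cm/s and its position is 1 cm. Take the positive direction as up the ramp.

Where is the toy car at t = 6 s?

On each constant-a segment, Δv = aΔt and Δx = v₀Δt + ½aΔt²; chain segment to segment.
0–4 s: v starts 6 cm/s; Δx = 6·4 + ½·-8·4² = -40 cm; v ends -26 cm/s.
4–6 s: v starts -26 cm/s; Δx = -26·2 + ½·-11·2² = -74 cm; v ends -48 cm/s.
x(6) = 1 + Σ Δx = -113 cm.

-113 cm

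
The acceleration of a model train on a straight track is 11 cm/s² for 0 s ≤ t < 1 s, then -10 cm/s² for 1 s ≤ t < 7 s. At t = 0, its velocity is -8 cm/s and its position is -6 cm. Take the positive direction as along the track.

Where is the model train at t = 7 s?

On each constant-a segment, Δv = aΔt and Δx = v₀Δt + ½aΔt²; chain segment to segment.
0–1 s: v starts -8 cm/s; Δx = -8·1 + ½·11·1² = -2.5 cm; v ends 3 cm/s.
1–7 s: v starts 3 cm/s; Δx = 3·6 + ½·-10·6² = -162 cm; v ends -57 cm/s.
x(7) = -6 + Σ Δx = -170.5 cm.

-170.5 cm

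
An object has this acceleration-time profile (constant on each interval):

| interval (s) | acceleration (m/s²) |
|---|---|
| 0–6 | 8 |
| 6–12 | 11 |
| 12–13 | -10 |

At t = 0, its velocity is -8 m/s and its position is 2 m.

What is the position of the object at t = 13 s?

On each constant-a segment, Δv = aΔt and Δx = v₀Δt + ½aΔt²; chain segment to segment.
0–6 s: v starts -8 m/s; Δx = -8·6 + ½·8·6² = 96 m; v ends 40 m/s.
6–12 s: v starts 40 m/s; Δx = 40·6 + ½·11·6² = 438 m; v ends 106 m/s.
12–13 s: v starts 106 m/s; Δx = 106·1 + ½·-10·1² = 101 m; v ends 96 m/s.
x(13) = 2 + Σ Δx = 637 m.

637 m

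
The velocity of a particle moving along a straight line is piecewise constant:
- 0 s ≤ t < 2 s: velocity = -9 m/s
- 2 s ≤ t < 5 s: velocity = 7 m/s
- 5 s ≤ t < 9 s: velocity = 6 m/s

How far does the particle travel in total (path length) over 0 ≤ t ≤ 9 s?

63 m

Distance (not displacement) is the total path length: add the absolute areas under v-t.
0–2 s: |-9| × 2 = 18 m
2–5 s: |7| × 3 = 21 m
5–9 s: |6| × 4 = 24 m
Total distance = 63 m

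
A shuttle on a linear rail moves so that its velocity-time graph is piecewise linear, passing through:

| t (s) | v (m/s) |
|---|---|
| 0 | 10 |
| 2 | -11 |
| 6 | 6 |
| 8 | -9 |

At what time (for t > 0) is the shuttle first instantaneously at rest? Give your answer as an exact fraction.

t = 20/21 s

v changes sign on 0–2 s (from 10 to -11); the graph is linear there, so v = 0 at t = 0 + (-10)·(2 − 0)/(-11 − 10) = 20/21 s.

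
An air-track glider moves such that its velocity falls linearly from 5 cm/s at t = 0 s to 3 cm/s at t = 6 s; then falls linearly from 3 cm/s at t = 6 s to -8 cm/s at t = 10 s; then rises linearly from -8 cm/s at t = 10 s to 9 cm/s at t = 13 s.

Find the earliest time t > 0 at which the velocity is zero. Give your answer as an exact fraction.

v changes sign on 6–10 s (from 3 to -8); the graph is linear there, so v = 0 at t = 6 + (-3)·(10 − 6)/(-8 − 3) = 78/11 s.

t = 78/11 s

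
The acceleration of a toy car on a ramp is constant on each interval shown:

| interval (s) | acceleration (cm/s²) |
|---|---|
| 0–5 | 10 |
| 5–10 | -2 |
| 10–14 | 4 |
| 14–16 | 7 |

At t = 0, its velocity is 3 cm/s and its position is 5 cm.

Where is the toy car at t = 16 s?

On each constant-a segment, Δv = aΔt and Δx = v₀Δt + ½aΔt²; chain segment to segment.
0–5 s: v starts 3 cm/s; Δx = 3·5 + ½·10·5² = 140 cm; v ends 53 cm/s.
5–10 s: v starts 53 cm/s; Δx = 53·5 + ½·-2·5² = 240 cm; v ends 43 cm/s.
10–14 s: v starts 43 cm/s; Δx = 43·4 + ½·4·4² = 204 cm; v ends 59 cm/s.
14–16 s: v starts 59 cm/s; Δx = 59·2 + ½·7·2² = 132 cm; v ends 73 cm/s.
x(16) = 5 + Σ Δx = 721 cm.

721 cm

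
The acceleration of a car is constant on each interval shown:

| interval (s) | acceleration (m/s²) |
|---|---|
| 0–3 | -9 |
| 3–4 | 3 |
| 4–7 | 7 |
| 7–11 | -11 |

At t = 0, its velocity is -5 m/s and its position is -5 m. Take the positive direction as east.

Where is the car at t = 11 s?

On each constant-a segment, Δv = aΔt and Δx = v₀Δt + ½aΔt²; chain segment to segment.
0–3 s: v starts -5 m/s; Δx = -5·3 + ½·-9·3² = -55.5 m; v ends -32 m/s.
3–4 s: v starts -32 m/s; Δx = -32·1 + ½·3·1² = -30.5 m; v ends -29 m/s.
4–7 s: v starts -29 m/s; Δx = -29·3 + ½·7·3² = -55.5 m; v ends -8 m/s.
7–11 s: v starts -8 m/s; Δx = -8·4 + ½·-11·4² = -120 m; v ends -52 m/s.
x(11) = -5 + Σ Δx = -266.5 m.

-266.5 m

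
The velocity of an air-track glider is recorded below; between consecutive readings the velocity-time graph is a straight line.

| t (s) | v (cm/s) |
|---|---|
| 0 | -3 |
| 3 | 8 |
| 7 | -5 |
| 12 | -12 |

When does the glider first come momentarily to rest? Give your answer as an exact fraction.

t = 9/11 s

v changes sign on 0–3 s (from -3 to 8); the graph is linear there, so v = 0 at t = 0 + (3)·(3 − 0)/(8 − -3) = 9/11 s.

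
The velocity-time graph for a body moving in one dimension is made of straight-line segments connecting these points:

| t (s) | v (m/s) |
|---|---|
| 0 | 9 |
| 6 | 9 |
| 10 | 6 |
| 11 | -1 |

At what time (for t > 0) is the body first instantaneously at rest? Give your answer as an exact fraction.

v changes sign on 10–11 s (from 6 to -1); the graph is linear there, so v = 0 at t = 10 + (-6)·(11 − 10)/(-1 − 6) = 76/7 s.

t = 76/7 s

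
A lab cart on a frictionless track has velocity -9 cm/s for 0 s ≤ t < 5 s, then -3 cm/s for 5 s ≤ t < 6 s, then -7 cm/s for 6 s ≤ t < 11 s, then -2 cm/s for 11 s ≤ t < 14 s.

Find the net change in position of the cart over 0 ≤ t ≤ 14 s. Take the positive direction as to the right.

Displacement is the signed area under the v-t curve.
0–5 s: -9 × 5 = -45 cm
5–6 s: -3 × 1 = -3 cm
6–11 s: -7 × 5 = -35 cm
11–14 s: -2 × 3 = -6 cm
Net displacement = -89 cm

-89 cm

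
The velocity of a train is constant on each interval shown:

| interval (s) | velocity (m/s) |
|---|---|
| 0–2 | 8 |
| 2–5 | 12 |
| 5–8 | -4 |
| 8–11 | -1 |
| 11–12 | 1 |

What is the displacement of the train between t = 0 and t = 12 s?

Net displacement equals the area under the velocity-time graph (areas below the axis count negative).
0–2 s: 8 × 2 = 16 m
2–5 s: 12 × 3 = 36 m
5–8 s: -4 × 3 = -12 m
8–11 s: -1 × 3 = -3 m
11–12 s: 1 × 1 = 1 m
Net displacement = 38 m

38 m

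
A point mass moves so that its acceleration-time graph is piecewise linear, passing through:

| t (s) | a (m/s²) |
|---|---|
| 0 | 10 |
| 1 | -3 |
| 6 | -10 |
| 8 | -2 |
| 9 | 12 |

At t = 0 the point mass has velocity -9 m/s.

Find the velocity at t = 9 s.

Δv equals the area under the a-t graph; then v = v₀ + Δv.
0–1 s: ½(10 + -3)(1) = 3.5 m/s
1–6 s: ½(-3 + -10)(5) = -32.5 m/s
6–8 s: ½(-10 + -2)(2) = -12 m/s
8–9 s: ½(-2 + 12)(1) = 5 m/s
Δv = -36 m/s, so v(9) = -9 + (-36) = -45 m/s.

-45 m/s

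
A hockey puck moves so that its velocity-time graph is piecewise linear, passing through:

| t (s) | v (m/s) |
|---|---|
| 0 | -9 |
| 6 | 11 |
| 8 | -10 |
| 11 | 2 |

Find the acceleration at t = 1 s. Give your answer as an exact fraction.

Acceleration is the slope of the v-t graph on 0–6 s: (11 − -9)/(6 − 0) = 10/3 m/s².

10/3 m/s²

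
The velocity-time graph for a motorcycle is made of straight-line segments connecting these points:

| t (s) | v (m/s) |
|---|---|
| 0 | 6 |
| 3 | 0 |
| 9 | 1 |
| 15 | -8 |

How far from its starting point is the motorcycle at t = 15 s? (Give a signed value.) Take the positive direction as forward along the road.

-9 m

Displacement is the signed area under the v-t curve.
0–3 s: ½(6 + 0)(3) = 9 m
3–9 s: ½(0 + 1)(6) = 3 m
9–15 s: ½(1 + -8)(6) = -21 m
Net displacement = -9 m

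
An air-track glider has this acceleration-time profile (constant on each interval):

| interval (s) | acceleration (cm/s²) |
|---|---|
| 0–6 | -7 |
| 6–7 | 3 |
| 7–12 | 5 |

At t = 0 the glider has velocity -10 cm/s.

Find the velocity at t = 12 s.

Δv equals the area under the a-t graph; then v = v₀ + Δv.
0–6 s: -7 × 6 = -42 cm/s
6–7 s: 3 × 1 = 3 cm/s
7–12 s: 5 × 5 = 25 cm/s
Δv = -14 cm/s, so v(12) = -10 + (-14) = -24 cm/s.

-24 cm/s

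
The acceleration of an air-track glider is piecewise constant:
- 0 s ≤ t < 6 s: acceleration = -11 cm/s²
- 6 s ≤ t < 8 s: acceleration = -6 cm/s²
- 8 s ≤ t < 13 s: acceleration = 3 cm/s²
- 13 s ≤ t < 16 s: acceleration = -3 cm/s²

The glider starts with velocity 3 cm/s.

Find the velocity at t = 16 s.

Δv equals the area under the a-t graph; then v = v₀ + Δv.
0–6 s: -11 × 6 = -66 cm/s
6–8 s: -6 × 2 = -12 cm/s
8–13 s: 3 × 5 = 15 cm/s
13–16 s: -3 × 3 = -9 cm/s
Δv = -72 cm/s, so v(16) = 3 + (-72) = -69 cm/s.

-69 cm/s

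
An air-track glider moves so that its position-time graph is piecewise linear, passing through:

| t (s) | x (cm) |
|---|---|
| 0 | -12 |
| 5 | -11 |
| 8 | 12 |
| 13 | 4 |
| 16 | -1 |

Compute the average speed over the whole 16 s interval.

2.3125 cm/s

Average speed = (total path length)/(elapsed time); on a piecewise-linear x-t graph the path length is Σ|Δx|.
0–5 s: |Δx| = |-11 − -12| = 1 cm
5–8 s: |Δx| = |12 − -11| = 23 cm
8–13 s: |Δx| = |4 − 12| = 8 cm
13–16 s: |Δx| = |-1 − 4| = 5 cm
Total path = 37 cm; average speed = 37/16 = 2.3125 cm/s.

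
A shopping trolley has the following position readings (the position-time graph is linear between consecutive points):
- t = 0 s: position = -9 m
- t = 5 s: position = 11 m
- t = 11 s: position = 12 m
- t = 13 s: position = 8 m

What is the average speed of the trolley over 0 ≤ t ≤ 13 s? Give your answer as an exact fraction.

25/13 m/s

Average speed = (total path length)/(elapsed time); on a piecewise-linear x-t graph the path length is Σ|Δx|.
0–5 s: |Δx| = |11 − -9| = 20 m
5–11 s: |Δx| = |12 − 11| = 1 m
11–13 s: |Δx| = |8 − 12| = 4 m
Total path = 25 m; average speed = 25/13 = 25/13 m/s.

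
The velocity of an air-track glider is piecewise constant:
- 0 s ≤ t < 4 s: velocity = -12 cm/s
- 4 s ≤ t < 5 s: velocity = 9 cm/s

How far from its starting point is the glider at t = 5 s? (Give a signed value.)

Net displacement equals the area under the velocity-time graph (areas below the axis count negative).
0–4 s: -12 × 4 = -48 cm
4–5 s: 9 × 1 = 9 cm
Net displacement = -39 cm

-39 cm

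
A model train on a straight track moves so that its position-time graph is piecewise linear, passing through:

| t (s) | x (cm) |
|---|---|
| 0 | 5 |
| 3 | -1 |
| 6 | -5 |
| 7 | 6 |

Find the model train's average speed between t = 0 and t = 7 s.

3 cm/s

Average speed = (total path length)/(elapsed time); on a piecewise-linear x-t graph the path length is Σ|Δx|.
0–3 s: |Δx| = |-1 − 5| = 6 cm
3–6 s: |Δx| = |-5 − -1| = 4 cm
6–7 s: |Δx| = |6 − -5| = 11 cm
Total path = 21 cm; average speed = 21/7 = 3 cm/s.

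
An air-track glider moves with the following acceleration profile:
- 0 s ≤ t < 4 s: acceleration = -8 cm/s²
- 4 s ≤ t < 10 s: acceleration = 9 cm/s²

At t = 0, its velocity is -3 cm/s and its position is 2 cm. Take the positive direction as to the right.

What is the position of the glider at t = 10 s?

-122 cm

On each constant-a segment, Δv = aΔt and Δx = v₀Δt + ½aΔt²; chain segment to segment.
0–4 s: v starts -3 cm/s; Δx = -3·4 + ½·-8·4² = -76 cm; v ends -35 cm/s.
4–10 s: v starts -35 cm/s; Δx = -35·6 + ½·9·6² = -48 cm; v ends 19 cm/s.
x(10) = 2 + Σ Δx = -122 cm.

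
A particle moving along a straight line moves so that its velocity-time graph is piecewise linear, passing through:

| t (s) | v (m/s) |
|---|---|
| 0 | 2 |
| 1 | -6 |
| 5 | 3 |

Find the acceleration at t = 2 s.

2.25 m/s²

Acceleration is the slope of the v-t graph on 1–5 s: (3 − -6)/(5 − 1) = 2.25 m/s².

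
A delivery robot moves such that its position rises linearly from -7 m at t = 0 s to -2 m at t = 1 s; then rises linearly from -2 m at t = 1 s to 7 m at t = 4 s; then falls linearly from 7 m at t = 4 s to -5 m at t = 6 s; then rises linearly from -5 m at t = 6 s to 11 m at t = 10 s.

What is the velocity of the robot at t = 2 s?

Velocity is the slope of the x-t graph on 1–4 s: (7 − -2)/(4 − 1) = 3 m/s.

3 m/s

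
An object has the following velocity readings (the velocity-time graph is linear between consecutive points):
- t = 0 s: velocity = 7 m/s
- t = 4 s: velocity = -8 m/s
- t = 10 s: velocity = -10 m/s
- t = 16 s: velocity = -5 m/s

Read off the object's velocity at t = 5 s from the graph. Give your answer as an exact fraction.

On 4–10 s the graph is linear from -8 to -10 m/s: v(5) = -8 + (-10 − -8)·(5 − 4)/(10 − 4) = -25/3 m/s.

-25/3 m/s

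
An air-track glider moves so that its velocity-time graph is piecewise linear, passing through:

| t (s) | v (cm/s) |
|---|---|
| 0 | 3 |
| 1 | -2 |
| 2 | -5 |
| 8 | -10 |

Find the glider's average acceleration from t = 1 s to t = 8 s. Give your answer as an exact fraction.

Average acceleration = Δv/Δt = (-10 − -2)/(8 − 1) = -8/7 cm/s².

-8/7 cm/s²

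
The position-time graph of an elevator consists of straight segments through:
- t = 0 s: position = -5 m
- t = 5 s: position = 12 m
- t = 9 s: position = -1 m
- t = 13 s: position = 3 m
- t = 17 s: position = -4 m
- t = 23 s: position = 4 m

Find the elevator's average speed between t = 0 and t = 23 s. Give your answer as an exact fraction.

Average speed = (total path length)/(elapsed time); on a piecewise-linear x-t graph the path length is Σ|Δx|.
0–5 s: |Δx| = |12 − -5| = 17 m
5–9 s: |Δx| = |-1 − 12| = 13 m
9–13 s: |Δx| = |3 − -1| = 4 m
13–17 s: |Δx| = |-4 − 3| = 7 m
17–23 s: |Δx| = |4 − -4| = 8 m
Total path = 49 m; average speed = 49/23 = 49/23 m/s.

49/23 m/s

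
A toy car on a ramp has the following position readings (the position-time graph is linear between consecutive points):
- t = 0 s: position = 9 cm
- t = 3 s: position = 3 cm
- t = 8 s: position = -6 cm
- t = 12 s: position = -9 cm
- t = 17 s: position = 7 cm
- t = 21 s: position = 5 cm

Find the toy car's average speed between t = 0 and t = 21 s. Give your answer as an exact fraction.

Average speed = (total path length)/(elapsed time); on a piecewise-linear x-t graph the path length is Σ|Δx|.
0–3 s: |Δx| = |3 − 9| = 6 cm
3–8 s: |Δx| = |-6 − 3| = 9 cm
8–12 s: |Δx| = |-9 − -6| = 3 cm
12–17 s: |Δx| = |7 − -9| = 16 cm
17–21 s: |Δx| = |5 − 7| = 2 cm
Total path = 36 cm; average speed = 36/21 = 12/7 cm/s.

12/7 cm/s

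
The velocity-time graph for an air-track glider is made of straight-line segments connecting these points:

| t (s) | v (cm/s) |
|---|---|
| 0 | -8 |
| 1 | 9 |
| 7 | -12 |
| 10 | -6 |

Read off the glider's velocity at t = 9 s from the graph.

-8 cm/s

On 7–10 s the graph is linear from -12 to -6 cm/s: v(9) = -12 + (-6 − -12)·(9 − 7)/(10 − 7) = -8 cm/s.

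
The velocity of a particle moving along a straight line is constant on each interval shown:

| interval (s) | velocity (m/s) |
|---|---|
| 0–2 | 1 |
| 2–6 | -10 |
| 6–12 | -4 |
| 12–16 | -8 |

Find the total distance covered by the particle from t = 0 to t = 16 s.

98 m

Total distance travelled is ∫|v| dt — sum the magnitudes of each area piece.
0–2 s: |1| × 2 = 2 m
2–6 s: |-10| × 4 = 40 m
6–12 s: |-4| × 6 = 24 m
12–16 s: |-8| × 4 = 32 m
Total distance = 98 m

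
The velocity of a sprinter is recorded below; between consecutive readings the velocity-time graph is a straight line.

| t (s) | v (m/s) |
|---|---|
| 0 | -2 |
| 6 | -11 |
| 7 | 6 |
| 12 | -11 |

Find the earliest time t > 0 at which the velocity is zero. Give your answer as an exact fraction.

t = 113/17 s

v changes sign on 6–7 s (from -11 to 6); the graph is linear there, so v = 0 at t = 6 + (11)·(7 − 6)/(6 − -11) = 113/17 s.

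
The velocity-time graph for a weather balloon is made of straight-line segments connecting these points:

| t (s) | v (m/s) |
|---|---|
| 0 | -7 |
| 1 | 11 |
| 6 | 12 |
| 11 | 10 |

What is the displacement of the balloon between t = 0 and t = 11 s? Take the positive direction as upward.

Displacement is the signed area under the v-t curve.
0–1 s: ½(-7 + 11)(1) = 2 m
1–6 s: ½(11 + 12)(5) = 57.5 m
6–11 s: ½(12 + 10)(5) = 55 m
Net displacement = 114.5 m

114.5 m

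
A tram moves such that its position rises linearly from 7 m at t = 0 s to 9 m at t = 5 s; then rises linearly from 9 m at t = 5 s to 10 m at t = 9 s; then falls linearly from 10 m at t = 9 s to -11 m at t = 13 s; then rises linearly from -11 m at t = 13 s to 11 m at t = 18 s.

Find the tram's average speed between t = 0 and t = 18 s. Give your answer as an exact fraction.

Average speed = (total path length)/(elapsed time); on a piecewise-linear x-t graph the path length is Σ|Δx|.
0–5 s: |Δx| = |9 − 7| = 2 m
5–9 s: |Δx| = |10 − 9| = 1 m
9–13 s: |Δx| = |-11 − 10| = 21 m
13–18 s: |Δx| = |11 − -11| = 22 m
Total path = 46 m; average speed = 46/18 = 23/9 m/s.

23/9 m/s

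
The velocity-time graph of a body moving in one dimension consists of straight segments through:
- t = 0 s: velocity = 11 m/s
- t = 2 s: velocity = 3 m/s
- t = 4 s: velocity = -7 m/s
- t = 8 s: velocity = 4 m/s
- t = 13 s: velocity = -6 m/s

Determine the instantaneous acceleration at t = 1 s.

Acceleration is the slope of the v-t graph on 0–2 s: (3 − 11)/(2 − 0) = -4 m/s².

-4 m/s²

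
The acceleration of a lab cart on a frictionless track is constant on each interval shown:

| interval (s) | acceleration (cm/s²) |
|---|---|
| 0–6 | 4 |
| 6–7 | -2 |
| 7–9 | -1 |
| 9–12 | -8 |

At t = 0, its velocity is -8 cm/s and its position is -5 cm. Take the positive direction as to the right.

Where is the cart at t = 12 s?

60 cm

On each constant-a segment, Δv = aΔt and Δx = v₀Δt + ½aΔt²; chain segment to segment.
0–6 s: v starts -8 cm/s; Δx = -8·6 + ½·4·6² = 24 cm; v ends 16 cm/s.
6–7 s: v starts 16 cm/s; Δx = 16·1 + ½·-2·1² = 15 cm; v ends 14 cm/s.
7–9 s: v starts 14 cm/s; Δx = 14·2 + ½·-1·2² = 26 cm; v ends 12 cm/s.
9–12 s: v starts 12 cm/s; Δx = 12·3 + ½·-8·3² = 0 cm; v ends -12 cm/s.
x(12) = -5 + Σ Δx = 60 cm.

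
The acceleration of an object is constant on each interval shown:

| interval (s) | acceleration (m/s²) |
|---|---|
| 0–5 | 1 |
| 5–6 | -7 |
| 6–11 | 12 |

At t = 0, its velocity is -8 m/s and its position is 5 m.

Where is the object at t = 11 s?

On each constant-a segment, Δv = aΔt and Δx = v₀Δt + ½aΔt²; chain segment to segment.
0–5 s: v starts -8 m/s; Δx = -8·5 + ½·1·5² = -27.5 m; v ends -3 m/s.
5–6 s: v starts -3 m/s; Δx = -3·1 + ½·-7·1² = -6.5 m; v ends -10 m/s.
6–11 s: v starts -10 m/s; Δx = -10·5 + ½·12·5² = 100 m; v ends 50 m/s.
x(11) = 5 + Σ Δx = 71 m.

71 m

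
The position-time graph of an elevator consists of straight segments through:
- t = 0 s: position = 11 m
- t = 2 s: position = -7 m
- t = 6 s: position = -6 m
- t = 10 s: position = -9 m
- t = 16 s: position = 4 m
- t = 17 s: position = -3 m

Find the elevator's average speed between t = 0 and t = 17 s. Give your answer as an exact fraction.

Average speed = (total path length)/(elapsed time); on a piecewise-linear x-t graph the path length is Σ|Δx|.
0–2 s: |Δx| = |-7 − 11| = 18 m
2–6 s: |Δx| = |-6 − -7| = 1 m
6–10 s: |Δx| = |-9 − -6| = 3 m
10–16 s: |Δx| = |4 − -9| = 13 m
16–17 s: |Δx| = |-3 − 4| = 7 m
Total path = 42 m; average speed = 42/17 = 42/17 m/s.

42/17 m/s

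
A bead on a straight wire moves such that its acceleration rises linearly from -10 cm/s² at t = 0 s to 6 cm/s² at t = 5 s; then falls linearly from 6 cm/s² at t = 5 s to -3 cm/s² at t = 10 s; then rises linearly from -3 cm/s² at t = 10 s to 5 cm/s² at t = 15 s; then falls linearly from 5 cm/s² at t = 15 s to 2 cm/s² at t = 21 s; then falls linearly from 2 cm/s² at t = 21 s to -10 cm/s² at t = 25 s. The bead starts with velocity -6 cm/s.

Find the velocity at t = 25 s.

1.5 cm/s

Δv equals the area under the a-t graph; then v = v₀ + Δv.
0–5 s: ½(-10 + 6)(5) = -10 cm/s
5–10 s: ½(6 + -3)(5) = 7.5 cm/s
10–15 s: ½(-3 + 5)(5) = 5 cm/s
15–21 s: ½(5 + 2)(6) = 21 cm/s
21–25 s: ½(2 + -10)(4) = -16 cm/s
Δv = 7.5 cm/s, so v(25) = -6 + (7.5) = 1.5 cm/s.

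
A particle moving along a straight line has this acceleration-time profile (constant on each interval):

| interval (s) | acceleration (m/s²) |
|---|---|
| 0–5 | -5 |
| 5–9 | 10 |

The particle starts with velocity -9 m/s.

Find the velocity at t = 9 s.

6 m/s

Δv equals the area under the a-t graph; then v = v₀ + Δv.
0–5 s: -5 × 5 = -25 m/s
5–9 s: 10 × 4 = 40 m/s
Δv = 15 m/s, so v(9) = -9 + (15) = 6 m/s.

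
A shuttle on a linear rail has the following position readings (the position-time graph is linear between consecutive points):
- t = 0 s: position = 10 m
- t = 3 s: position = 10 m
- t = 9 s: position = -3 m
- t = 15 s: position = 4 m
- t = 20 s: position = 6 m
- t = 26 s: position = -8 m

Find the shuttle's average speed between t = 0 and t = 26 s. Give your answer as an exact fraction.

Average speed = (total path length)/(elapsed time); on a piecewise-linear x-t graph the path length is Σ|Δx|.
0–3 s: |Δx| = |10 − 10| = 0 m
3–9 s: |Δx| = |-3 − 10| = 13 m
9–15 s: |Δx| = |4 − -3| = 7 m
15–20 s: |Δx| = |6 − 4| = 2 m
20–26 s: |Δx| = |-8 − 6| = 14 m
Total path = 36 m; average speed = 36/26 = 18/13 m/s.

18/13 m/s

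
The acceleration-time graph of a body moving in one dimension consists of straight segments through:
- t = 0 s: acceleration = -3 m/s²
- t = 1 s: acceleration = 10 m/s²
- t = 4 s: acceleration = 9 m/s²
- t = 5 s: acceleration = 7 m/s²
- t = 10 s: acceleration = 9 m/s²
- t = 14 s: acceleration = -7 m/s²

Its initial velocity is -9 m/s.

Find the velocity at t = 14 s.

Δv equals the area under the a-t graph; then v = v₀ + Δv.
0–1 s: ½(-3 + 10)(1) = 3.5 m/s
1–4 s: ½(10 + 9)(3) = 28.5 m/s
4–5 s: ½(9 + 7)(1) = 8 m/s
5–10 s: ½(7 + 9)(5) = 40 m/s
10–14 s: ½(9 + -7)(4) = 4 m/s
Δv = 84 m/s, so v(14) = -9 + (84) = 75 m/s.

75 m/s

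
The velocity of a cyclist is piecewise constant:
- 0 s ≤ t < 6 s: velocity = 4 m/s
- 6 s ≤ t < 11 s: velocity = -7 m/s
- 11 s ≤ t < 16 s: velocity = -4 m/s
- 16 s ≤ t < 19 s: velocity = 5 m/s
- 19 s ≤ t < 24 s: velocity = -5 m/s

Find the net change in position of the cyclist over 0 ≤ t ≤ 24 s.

Displacement is the signed area under the v-t curve.
0–6 s: 4 × 6 = 24 m
6–11 s: -7 × 5 = -35 m
11–16 s: -4 × 5 = -20 m
16–19 s: 5 × 3 = 15 m
19–24 s: -5 × 5 = -25 m
Net displacement = -41 m

-41 m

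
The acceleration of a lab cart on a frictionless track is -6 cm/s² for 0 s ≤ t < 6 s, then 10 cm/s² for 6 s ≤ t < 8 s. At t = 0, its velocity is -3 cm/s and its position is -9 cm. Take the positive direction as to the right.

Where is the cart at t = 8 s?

On each constant-a segment, Δv = aΔt and Δx = v₀Δt + ½aΔt²; chain segment to segment.
0–6 s: v starts -3 cm/s; Δx = -3·6 + ½·-6·6² = -126 cm; v ends -39 cm/s.
6–8 s: v starts -39 cm/s; Δx = -39·2 + ½·10·2² = -58 cm; v ends -19 cm/s.
x(8) = -9 + Σ Δx = -193 cm.

-193 cm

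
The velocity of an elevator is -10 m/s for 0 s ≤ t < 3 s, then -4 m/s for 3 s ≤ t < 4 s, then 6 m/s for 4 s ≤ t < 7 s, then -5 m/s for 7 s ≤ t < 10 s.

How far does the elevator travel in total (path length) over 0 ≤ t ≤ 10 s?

Total distance travelled is ∫|v| dt — sum the magnitudes of each area piece.
0–3 s: |-10| × 3 = 30 m
3–4 s: |-4| × 1 = 4 m
4–7 s: |6| × 3 = 18 m
7–10 s: |-5| × 3 = 15 m
Total distance = 67 m

67 m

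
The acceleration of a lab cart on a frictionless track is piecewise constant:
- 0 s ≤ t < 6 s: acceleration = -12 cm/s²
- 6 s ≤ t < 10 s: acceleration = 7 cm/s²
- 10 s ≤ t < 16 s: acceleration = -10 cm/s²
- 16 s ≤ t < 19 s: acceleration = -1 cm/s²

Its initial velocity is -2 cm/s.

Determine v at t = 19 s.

-109 cm/s

Δv equals the area under the a-t graph; then v = v₀ + Δv.
0–6 s: -12 × 6 = -72 cm/s
6–10 s: 7 × 4 = 28 cm/s
10–16 s: -10 × 6 = -60 cm/s
16–19 s: -1 × 3 = -3 cm/s
Δv = -107 cm/s, so v(19) = -2 + (-107) = -109 cm/s.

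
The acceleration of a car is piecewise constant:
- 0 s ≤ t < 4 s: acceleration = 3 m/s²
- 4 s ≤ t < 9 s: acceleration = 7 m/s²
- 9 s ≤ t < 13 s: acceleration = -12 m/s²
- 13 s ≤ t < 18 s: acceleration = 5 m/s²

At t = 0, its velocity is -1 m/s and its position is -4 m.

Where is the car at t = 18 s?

299 m

On each constant-a segment, Δv = aΔt and Δx = v₀Δt + ½aΔt²; chain segment to segment.
0–4 s: v starts -1 m/s; Δx = -1·4 + ½·3·4² = 20 m; v ends 11 m/s.
4–9 s: v starts 11 m/s; Δx = 11·5 + ½·7·5² = 142.5 m; v ends 46 m/s.
9–13 s: v starts 46 m/s; Δx = 46·4 + ½·-12·4² = 88 m; v ends -2 m/s.
13–18 s: v starts -2 m/s; Δx = -2·5 + ½·5·5² = 52.5 m; v ends 23 m/s.
x(18) = -4 + Σ Δx = 299 m.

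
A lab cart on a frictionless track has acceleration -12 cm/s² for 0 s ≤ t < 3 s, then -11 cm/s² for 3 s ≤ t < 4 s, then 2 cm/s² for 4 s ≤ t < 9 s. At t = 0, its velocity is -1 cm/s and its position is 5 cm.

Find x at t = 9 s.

On each constant-a segment, Δv = aΔt and Δx = v₀Δt + ½aΔt²; chain segment to segment.
0–3 s: v starts -1 cm/s; Δx = -1·3 + ½·-12·3² = -57 cm; v ends -37 cm/s.
3–4 s: v starts -37 cm/s; Δx = -37·1 + ½·-11·1² = -42.5 cm; v ends -48 cm/s.
4–9 s: v starts -48 cm/s; Δx = -48·5 + ½·2·5² = -215 cm; v ends -38 cm/s.
x(9) = 5 + Σ Δx = -309.5 cm.

-309.5 cm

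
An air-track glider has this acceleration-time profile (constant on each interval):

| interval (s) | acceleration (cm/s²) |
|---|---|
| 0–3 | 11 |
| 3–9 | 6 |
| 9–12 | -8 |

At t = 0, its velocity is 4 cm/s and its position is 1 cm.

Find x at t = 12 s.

On each constant-a segment, Δv = aΔt and Δx = v₀Δt + ½aΔt²; chain segment to segment.
0–3 s: v starts 4 cm/s; Δx = 4·3 + ½·11·3² = 61.5 cm; v ends 37 cm/s.
3–9 s: v starts 37 cm/s; Δx = 37·6 + ½·6·6² = 330 cm; v ends 73 cm/s.
9–12 s: v starts 73 cm/s; Δx = 73·3 + ½·-8·3² = 183 cm; v ends 49 cm/s.
x(12) = 1 + Σ Δx = 575.5 cm.

575.5 cm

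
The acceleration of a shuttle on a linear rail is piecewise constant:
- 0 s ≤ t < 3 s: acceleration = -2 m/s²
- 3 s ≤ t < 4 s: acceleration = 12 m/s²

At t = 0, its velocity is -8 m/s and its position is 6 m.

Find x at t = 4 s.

-35 m

On each constant-a segment, Δv = aΔt and Δx = v₀Δt + ½aΔt²; chain segment to segment.
0–3 s: v starts -8 m/s; Δx = -8·3 + ½·-2·3² = -33 m; v ends -14 m/s.
3–4 s: v starts -14 m/s; Δx = -14·1 + ½·12·1² = -8 m; v ends -2 m/s.
x(4) = 6 + Σ Δx = -35 m.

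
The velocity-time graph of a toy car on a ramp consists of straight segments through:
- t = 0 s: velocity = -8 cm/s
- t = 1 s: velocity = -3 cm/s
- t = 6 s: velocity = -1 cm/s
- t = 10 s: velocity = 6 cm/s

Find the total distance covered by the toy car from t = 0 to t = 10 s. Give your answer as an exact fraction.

Distance (not displacement) is the total path length: add the absolute areas under v-t.
0–1 s: |½(-8 + -3)(1)| = 5.5 cm
1–6 s: |½(-3 + -1)(5)| = 10 cm
6–10 s: v = 0 at t = 46/7 s; triangle areas 2/7 + 72/7 = 74/7 cm
Total distance = 365/14 cm

365/14 cm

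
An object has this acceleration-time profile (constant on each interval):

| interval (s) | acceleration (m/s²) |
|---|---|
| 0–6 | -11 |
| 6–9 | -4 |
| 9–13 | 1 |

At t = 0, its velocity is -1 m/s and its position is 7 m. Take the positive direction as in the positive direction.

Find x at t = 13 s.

-724 m

On each constant-a segment, Δv = aΔt and Δx = v₀Δt + ½aΔt²; chain segment to segment.
0–6 s: v starts -1 m/s; Δx = -1·6 + ½·-11·6² = -204 m; v ends -67 m/s.
6–9 s: v starts -67 m/s; Δx = -67·3 + ½·-4·3² = -219 m; v ends -79 m/s.
9–13 s: v starts -79 m/s; Δx = -79·4 + ½·1·4² = -308 m; v ends -75 m/s.
x(13) = 7 + Σ Δx = -724 m.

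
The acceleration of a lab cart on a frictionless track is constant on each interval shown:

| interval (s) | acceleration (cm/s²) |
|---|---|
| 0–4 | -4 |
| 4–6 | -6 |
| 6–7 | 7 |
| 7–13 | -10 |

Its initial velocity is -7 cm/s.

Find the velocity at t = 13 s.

-88 cm/s

Δv equals the area under the a-t graph; then v = v₀ + Δv.
0–4 s: -4 × 4 = -16 cm/s
4–6 s: -6 × 2 = -12 cm/s
6–7 s: 7 × 1 = 7 cm/s
7–13 s: -10 × 6 = -60 cm/s
Δv = -81 cm/s, so v(13) = -7 + (-81) = -88 cm/s.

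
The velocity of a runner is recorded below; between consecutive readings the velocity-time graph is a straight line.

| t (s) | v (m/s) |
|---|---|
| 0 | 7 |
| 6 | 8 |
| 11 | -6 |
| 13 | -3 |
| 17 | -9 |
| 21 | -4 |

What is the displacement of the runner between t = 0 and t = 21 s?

Net displacement equals the area under the velocity-time graph (areas below the axis count negative).
0–6 s: ½(7 + 8)(6) = 45 m
6–11 s: ½(8 + -6)(5) = 5 m
11–13 s: ½(-6 + -3)(2) = -9 m
13–17 s: ½(-3 + -9)(4) = -24 m
17–21 s: ½(-9 + -4)(4) = -26 m
Net displacement = -9 m

-9 m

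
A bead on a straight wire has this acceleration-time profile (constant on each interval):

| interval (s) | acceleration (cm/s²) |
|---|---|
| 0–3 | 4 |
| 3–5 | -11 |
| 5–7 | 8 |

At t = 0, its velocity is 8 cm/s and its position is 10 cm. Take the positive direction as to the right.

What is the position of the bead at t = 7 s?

82 cm

On each constant-a segment, Δv = aΔt and Δx = v₀Δt + ½aΔt²; chain segment to segment.
0–3 s: v starts 8 cm/s; Δx = 8·3 + ½·4·3² = 42 cm; v ends 20 cm/s.
3–5 s: v starts 20 cm/s; Δx = 20·2 + ½·-11·2² = 18 cm; v ends -2 cm/s.
5–7 s: v starts -2 cm/s; Δx = -2·2 + ½·8·2² = 12 cm; v ends 14 cm/s.
x(7) = 10 + Σ Δx = 82 cm.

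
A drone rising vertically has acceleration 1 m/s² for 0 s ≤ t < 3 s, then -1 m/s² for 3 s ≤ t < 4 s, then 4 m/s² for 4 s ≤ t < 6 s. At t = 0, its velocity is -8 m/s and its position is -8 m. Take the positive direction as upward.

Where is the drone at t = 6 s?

On each constant-a segment, Δv = aΔt and Δx = v₀Δt + ½aΔt²; chain segment to segment.
0–3 s: v starts -8 m/s; Δx = -8·3 + ½·1·3² = -19.5 m; v ends -5 m/s.
3–4 s: v starts -5 m/s; Δx = -5·1 + ½·-1·1² = -5.5 m; v ends -6 m/s.
4–6 s: v starts -6 m/s; Δx = -6·2 + ½·4·2² = -4 m; v ends 2 m/s.
x(6) = -8 + Σ Δx = -37 m.

-37 m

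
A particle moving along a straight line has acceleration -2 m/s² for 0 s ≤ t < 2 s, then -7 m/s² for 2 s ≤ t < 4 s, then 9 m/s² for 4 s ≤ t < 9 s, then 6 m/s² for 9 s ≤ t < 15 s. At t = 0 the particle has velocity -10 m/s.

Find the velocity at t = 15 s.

Δv equals the area under the a-t graph; then v = v₀ + Δv.
0–2 s: -2 × 2 = -4 m/s
2–4 s: -7 × 2 = -14 m/s
4–9 s: 9 × 5 = 45 m/s
9–15 s: 6 × 6 = 36 m/s
Δv = 63 m/s, so v(15) = -10 + (63) = 53 m/s.

53 m/s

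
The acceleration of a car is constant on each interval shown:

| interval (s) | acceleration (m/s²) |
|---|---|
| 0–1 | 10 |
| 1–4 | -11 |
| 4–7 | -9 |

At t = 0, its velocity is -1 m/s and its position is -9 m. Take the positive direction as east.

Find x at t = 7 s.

On each constant-a segment, Δv = aΔt and Δx = v₀Δt + ½aΔt²; chain segment to segment.
0–1 s: v starts -1 m/s; Δx = -1·1 + ½·10·1² = 4 m; v ends 9 m/s.
1–4 s: v starts 9 m/s; Δx = 9·3 + ½·-11·3² = -22.5 m; v ends -24 m/s.
4–7 s: v starts -24 m/s; Δx = -24·3 + ½·-9·3² = -112.5 m; v ends -51 m/s.
x(7) = -9 + Σ Δx = -140 m.

-140 m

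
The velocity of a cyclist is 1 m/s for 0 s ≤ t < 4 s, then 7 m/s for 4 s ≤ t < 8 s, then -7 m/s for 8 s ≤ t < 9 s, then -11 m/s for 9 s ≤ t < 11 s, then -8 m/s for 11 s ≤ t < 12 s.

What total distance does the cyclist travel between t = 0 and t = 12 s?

69 m

Total distance travelled is ∫|v| dt — sum the magnitudes of each area piece.
0–4 s: |1| × 4 = 4 m
4–8 s: |7| × 4 = 28 m
8–9 s: |-7| × 1 = 7 m
9–11 s: |-11| × 2 = 22 m
11–12 s: |-8| × 1 = 8 m
Total distance = 69 m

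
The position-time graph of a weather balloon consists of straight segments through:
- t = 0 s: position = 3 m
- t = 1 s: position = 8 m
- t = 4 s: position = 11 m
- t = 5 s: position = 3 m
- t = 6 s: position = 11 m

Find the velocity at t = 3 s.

1 m/s

Velocity is the slope of the x-t graph on 1–4 s: (11 − 8)/(4 − 1) = 1 m/s.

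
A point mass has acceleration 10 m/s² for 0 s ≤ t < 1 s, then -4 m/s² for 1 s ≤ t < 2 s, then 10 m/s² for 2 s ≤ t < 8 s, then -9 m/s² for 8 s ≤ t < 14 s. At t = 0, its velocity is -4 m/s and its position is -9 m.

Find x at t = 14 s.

398 m

On each constant-a segment, Δv = aΔt and Δx = v₀Δt + ½aΔt²; chain segment to segment.
0–1 s: v starts -4 m/s; Δx = -4·1 + ½·10·1² = 1 m; v ends 6 m/s.
1–2 s: v starts 6 m/s; Δx = 6·1 + ½·-4·1² = 4 m; v ends 2 m/s.
2–8 s: v starts 2 m/s; Δx = 2·6 + ½·10·6² = 192 m; v ends 62 m/s.
8–14 s: v starts 62 m/s; Δx = 62·6 + ½·-9·6² = 210 m; v ends 8 m/s.
x(14) = -9 + Σ Δx = 398 m.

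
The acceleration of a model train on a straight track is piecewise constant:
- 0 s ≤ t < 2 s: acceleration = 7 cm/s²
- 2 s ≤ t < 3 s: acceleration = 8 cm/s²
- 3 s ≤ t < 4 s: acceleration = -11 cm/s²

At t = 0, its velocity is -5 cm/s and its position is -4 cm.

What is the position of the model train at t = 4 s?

24.5 cm

On each constant-a segment, Δv = aΔt and Δx = v₀Δt + ½aΔt²; chain segment to segment.
0–2 s: v starts -5 cm/s; Δx = -5·2 + ½·7·2² = 4 cm; v ends 9 cm/s.
2–3 s: v starts 9 cm/s; Δx = 9·1 + ½·8·1² = 13 cm; v ends 17 cm/s.
3–4 s: v starts 17 cm/s; Δx = 17·1 + ½·-11·1² = 11.5 cm; v ends 6 cm/s.
x(4) = -4 + Σ Δx = 24.5 cm.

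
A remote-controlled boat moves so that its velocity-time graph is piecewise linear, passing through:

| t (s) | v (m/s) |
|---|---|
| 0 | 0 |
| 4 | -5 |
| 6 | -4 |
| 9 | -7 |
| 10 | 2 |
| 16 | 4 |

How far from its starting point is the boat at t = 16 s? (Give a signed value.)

-20 m

Displacement is the signed area under the v-t curve.
0–4 s: ½(0 + -5)(4) = -10 m
4–6 s: ½(-5 + -4)(2) = -9 m
6–9 s: ½(-4 + -7)(3) = -16.5 m
9–10 s: ½(-7 + 2)(1) = -2.5 m
10–16 s: ½(2 + 4)(6) = 18 m
Net displacement = -20 m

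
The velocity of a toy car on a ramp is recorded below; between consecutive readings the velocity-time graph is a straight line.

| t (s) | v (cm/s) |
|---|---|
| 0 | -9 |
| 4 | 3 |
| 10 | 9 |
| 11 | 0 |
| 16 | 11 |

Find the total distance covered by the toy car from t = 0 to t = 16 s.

Total distance travelled is ∫|v| dt — sum the magnitudes of each area piece.
0–4 s: v = 0 at t = 3 s; triangle areas 13.5 + 1.5 = 15 cm
4–10 s: |½(3 + 9)(6)| = 36 cm
10–11 s: |½(9 + 0)(1)| = 4.5 cm
11–16 s: |½(0 + 11)(5)| = 27.5 cm
Total distance = 83 cm

83 cm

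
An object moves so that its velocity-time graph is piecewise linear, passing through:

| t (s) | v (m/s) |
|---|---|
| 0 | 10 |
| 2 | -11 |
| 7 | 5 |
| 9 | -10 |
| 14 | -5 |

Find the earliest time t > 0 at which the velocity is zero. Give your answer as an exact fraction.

t = 20/21 s

v changes sign on 0–2 s (from 10 to -11); the graph is linear there, so v = 0 at t = 0 + (-10)·(2 − 0)/(-11 − 10) = 20/21 s.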